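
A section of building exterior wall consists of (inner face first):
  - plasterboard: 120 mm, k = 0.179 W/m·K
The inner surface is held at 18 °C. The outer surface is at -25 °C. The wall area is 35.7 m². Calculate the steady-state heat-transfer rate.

Treating each layer as a thermal resistance in series:
R_plasterboard = L/(kA) = 0.12/(0.179×35.7) = 0.01878 K/W
R_total = 0.01878 K/W
Q = ΔT / R_total = 43 / 0.01878

Q ≈ 2290 W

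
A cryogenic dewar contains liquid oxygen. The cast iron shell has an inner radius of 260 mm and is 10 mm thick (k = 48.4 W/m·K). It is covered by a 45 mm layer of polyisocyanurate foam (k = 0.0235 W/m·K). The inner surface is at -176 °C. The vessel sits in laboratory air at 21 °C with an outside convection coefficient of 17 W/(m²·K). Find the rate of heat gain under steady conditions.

Q ≈ 107 W

For a spherical shell R = (1/r₁ − 1/r₂)/(4πk); film R = 1/(h·4πr²). In series:
R_cast iron shell = (1/0.26 − 1/0.27)/(4π×48.4) = 2.342×10^-4 K/W
R_polyisocyanurate foam = (1/0.27 − 1/0.315)/(4π×0.0235) = 1.792 K/W
R_outer film = 1/(h·4πr_o²) = 1/(17×4π×0.315²) = 0.04718 K/W
R_total = 1.839 K/W
Q = ΔT/R_total = 197/1.839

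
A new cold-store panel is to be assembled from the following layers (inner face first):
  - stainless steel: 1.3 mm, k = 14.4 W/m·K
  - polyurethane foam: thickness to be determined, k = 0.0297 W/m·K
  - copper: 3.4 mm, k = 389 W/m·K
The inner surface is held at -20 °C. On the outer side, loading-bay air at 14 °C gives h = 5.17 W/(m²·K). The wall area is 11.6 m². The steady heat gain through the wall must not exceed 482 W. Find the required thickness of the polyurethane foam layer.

Treating each layer as a thermal resistance in series:
R_stainless steel = L/(kA) = 0.0013/(14.4×11.6) = 7.783×10^-6 K/W
R_copper = L/(kA) = 0.0034/(389×11.6) = 7.535×10^-7 K/W
R_outer film = 1/(h_o·A) = 1/(5.17×11.6) = 0.01667 K/W
Sum of the known resistances R_other = 0.01668 K/W
Required total resistance R_tot = ΔT/Q_allow = 34/482 = 0.07054 K/W
R_polyurethane foam = R_tot − R_other = 0.05386 K/W
L = R·k·A = 0.05386×0.0297×11.6

L ≈ 18.6 mm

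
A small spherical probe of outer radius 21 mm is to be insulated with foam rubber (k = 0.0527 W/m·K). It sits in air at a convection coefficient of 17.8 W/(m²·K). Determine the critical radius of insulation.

r_cr ≈ 5.92 mm

For a sphere r_cr = 2k/h = 2×0.0527/17.8
r_cr = 5.92 mm; since the bare radius (21 mm) is above r_cr, any added insulation will reduce heat loss.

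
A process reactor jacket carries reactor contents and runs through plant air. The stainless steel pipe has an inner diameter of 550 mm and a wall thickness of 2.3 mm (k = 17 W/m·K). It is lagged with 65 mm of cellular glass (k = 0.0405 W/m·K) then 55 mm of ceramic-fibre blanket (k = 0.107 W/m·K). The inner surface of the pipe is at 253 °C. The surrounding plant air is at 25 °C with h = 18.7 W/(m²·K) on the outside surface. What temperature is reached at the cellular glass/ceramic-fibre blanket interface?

T ≈ 76.8 °C

Treating each annulus and film as a series resistance:
R_stainless steel pipe wall = ln(277.3/275)/(2π×17×1) = 7.798×10^-5 K/W
R_cellular glass = ln(342.3/277.3)/(2π×0.0405×1) = 0.8276 K/W
R_ceramic-fibre blanket = ln(397.3/342.3)/(2π×0.107×1) = 0.2216 K/W
R_outer film = 1/(h_o·2πr_oL) = 1/(18.7×2π×0.3973×1) = 0.02142 K/W
R_total = 1.071 K/W
Q = ΔT/R_total = 228/1.071
Q = 213 W/m
T_interface = T_inner − Q·ΣR(inner→interface) = 253 − 213×0.8276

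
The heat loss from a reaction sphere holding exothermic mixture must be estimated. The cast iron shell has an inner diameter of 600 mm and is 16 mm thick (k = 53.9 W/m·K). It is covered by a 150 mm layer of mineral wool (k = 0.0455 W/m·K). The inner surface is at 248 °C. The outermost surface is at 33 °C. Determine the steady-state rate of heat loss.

Q ≈ 121 W

For a spherical shell R = (1/r₁ − 1/r₂)/(4πk); film R = 1/(h·4πr²). In series:
R_cast iron shell = (1/0.3 − 1/0.316)/(4π×53.9) = 2.492×10^-4 K/W
R_mineral wool = (1/0.316 − 1/0.466)/(4π×0.0455) = 1.782 K/W
R_total = 1.782 K/W
Q = ΔT/R_total = 215/1.782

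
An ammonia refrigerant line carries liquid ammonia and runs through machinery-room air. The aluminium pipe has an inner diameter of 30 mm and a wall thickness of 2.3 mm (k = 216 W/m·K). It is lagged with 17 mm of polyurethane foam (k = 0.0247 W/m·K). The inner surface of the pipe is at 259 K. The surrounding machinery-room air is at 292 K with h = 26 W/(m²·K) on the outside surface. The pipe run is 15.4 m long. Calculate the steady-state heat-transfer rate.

Q ≈ 111 W

Cylindrical conduction, so R = ln(r₂/r₁)/(2πkL) per layer, in series:
R_aluminium pipe wall = ln(17.3/15)/(2π×216×15.4) = 6.826×10^-6 K/W
R_polyurethane foam = ln(34.3/17.3)/(2π×0.0247×15.4) = 0.2864 K/W
R_outer film = 1/(h_o·2πr_oL) = 1/(26×2π×0.0343×15.4) = 0.01159 K/W
R_total = 0.298 K/W
Q = ΔT/R_total = 33/0.298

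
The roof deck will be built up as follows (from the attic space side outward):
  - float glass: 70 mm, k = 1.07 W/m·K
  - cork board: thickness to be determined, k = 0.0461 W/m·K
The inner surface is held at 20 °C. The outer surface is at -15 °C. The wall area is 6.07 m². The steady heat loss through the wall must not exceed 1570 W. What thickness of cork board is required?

Using the resistance-network approach (series):
R_float glass = L/(kA) = 0.07/(1.07×6.07) = 0.01078 K/W
Sum of the known resistances R_other = 0.01078 K/W
Required total resistance R_tot = ΔT/Q_allow = 35/1570 = 0.02229 K/W
R_cork board = R_tot − R_other = 0.01152 K/W
L = R·k·A = 0.01152×0.0461×6.07

L ≈ 3.22 mm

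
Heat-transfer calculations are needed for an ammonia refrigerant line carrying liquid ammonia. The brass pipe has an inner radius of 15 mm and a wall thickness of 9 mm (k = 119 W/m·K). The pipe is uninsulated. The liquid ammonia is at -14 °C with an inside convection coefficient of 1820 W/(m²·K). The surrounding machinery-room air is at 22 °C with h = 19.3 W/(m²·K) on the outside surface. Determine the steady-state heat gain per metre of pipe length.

Per-layer cylindrical resistances, series-summed:
R_inner film = 1/(h_i·2πr₁L) = 1/(1820×2π×0.015×1) = 0.00583 K/W
R_brass pipe wall = ln(24/15)/(2π×119×1) = 6.286×10^-4 K/W
R_outer film = 1/(h_o·2πr_oL) = 1/(19.3×2π×0.024×1) = 0.3436 K/W
R_total = 0.3501 K/W
Q = ΔT/R_total = 36/0.3501

q′ ≈ 103 W/m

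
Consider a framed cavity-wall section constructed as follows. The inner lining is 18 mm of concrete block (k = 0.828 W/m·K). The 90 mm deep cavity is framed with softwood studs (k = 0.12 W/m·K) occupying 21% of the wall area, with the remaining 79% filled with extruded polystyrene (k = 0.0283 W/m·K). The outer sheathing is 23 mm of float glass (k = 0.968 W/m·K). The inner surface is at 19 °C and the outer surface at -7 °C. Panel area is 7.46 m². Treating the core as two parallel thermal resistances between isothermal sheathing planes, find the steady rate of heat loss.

Q ≈ 100 W

Sheathing layers in series; stud and cavity paths in parallel between them.
R_inner = 0.018/(0.828×7.46) = 0.002914 K/W
R_stud  = 0.09/(0.12×0.21×7.46) = 0.4787 K/W
R_cav   = 0.09/(0.0283×0.79×7.46) = 0.5396 K/W
1/R_core = 1/R_stud + 1/R_cav → R_core = 0.2537 K/W
R_outer = 0.023/(0.968×7.46) = 0.003185 K/W
R_total = 0.2598 K/W
Q = ΔT/R_total = 26/0.2598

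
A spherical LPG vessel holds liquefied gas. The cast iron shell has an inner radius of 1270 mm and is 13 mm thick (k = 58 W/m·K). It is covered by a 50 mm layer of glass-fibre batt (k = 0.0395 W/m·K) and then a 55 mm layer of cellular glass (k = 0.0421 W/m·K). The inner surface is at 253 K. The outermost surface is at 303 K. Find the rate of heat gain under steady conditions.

For a spherical shell R = (1/r₁ − 1/r₂)/(4πk); film R = 1/(h·4πr²). In series:
R_cast iron shell = (1/1.27 − 1/1.283)/(4π×58) = 1.095×10^-5 K/W
R_glass-fibre batt = (1/1.283 − 1/1.333)/(4π×0.0395) = 0.0589 K/W
R_cellular glass = (1/1.333 − 1/1.388)/(4π×0.0421) = 0.05619 K/W
R_total = 0.1151 K/W
Q = ΔT/R_total = 50/0.1151

Q ≈ 434 W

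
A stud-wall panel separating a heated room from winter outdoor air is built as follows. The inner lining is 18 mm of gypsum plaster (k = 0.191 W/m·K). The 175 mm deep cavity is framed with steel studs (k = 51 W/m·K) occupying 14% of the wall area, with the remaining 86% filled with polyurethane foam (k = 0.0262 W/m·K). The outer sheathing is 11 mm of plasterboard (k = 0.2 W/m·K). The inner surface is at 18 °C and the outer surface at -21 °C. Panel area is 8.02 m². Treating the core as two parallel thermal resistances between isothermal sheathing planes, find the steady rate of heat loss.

Sheathing layers in series; stud and cavity paths in parallel between them.
R_inner = 0.018/(0.191×8.02) = 0.01175 K/W
R_stud  = 0.175/(51×0.14×8.02) = 0.003056 K/W
R_cav   = 0.175/(0.0262×0.86×8.02) = 0.9684 K/W
1/R_core = 1/R_stud + 1/R_cav → R_core = 0.003046 K/W
R_outer = 0.011/(0.2×8.02) = 0.006858 K/W
R_total = 0.02166 K/W
Q = ΔT/R_total = 39/0.02166

Q ≈ 1800 W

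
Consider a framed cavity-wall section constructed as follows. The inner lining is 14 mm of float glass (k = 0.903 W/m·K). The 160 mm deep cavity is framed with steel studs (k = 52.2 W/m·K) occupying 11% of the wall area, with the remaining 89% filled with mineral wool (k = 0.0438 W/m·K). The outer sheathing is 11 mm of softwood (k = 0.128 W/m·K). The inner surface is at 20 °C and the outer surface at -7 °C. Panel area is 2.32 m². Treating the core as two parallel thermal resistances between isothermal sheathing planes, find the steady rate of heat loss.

Q ≈ 485 W

Sheathing layers in series; stud and cavity paths in parallel between them.
R_inner = 0.014/(0.903×2.32) = 0.006683 K/W
R_stud  = 0.16/(52.2×0.11×2.32) = 0.01201 K/W
R_cav   = 0.16/(0.0438×0.89×2.32) = 1.769 K/W
1/R_core = 1/R_stud + 1/R_cav → R_core = 0.01193 K/W
R_outer = 0.011/(0.128×2.32) = 0.03704 K/W
R_total = 0.05565 K/W
Q = ΔT/R_total = 27/0.05565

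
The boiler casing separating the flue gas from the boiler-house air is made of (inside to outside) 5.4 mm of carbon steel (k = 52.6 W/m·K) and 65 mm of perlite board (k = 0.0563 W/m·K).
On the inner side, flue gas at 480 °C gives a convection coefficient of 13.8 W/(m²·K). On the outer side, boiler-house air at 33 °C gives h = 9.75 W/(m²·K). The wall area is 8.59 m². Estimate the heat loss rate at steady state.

Thermal resistances in series:
R_inner film = 1/(h_i·A) = 1/(13.8×8.59) = 0.008436 K/W
R_carbon steel = L/(kA) = 0.0054/(52.6×8.59) = 1.195×10^-5 K/W
R_perlite board = L/(kA) = 0.065/(0.0563×8.59) = 0.1344 K/W
R_outer film = 1/(h_o·A) = 1/(9.75×8.59) = 0.01194 K/W
R_total = 0.1548 K/W
Q = ΔT / R_total = 447 / 0.1548

Q ≈ 2890 W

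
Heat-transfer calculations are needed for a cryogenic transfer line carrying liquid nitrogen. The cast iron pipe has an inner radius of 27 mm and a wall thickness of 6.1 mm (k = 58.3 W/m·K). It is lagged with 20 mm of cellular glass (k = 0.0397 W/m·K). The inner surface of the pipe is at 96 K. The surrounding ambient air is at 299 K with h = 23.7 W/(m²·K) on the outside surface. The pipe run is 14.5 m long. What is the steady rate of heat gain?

Q ≈ 1460 W

Cylindrical conduction, so R = ln(r₂/r₁)/(2πkL) per layer, in series:
R_cast iron pipe wall = ln(33.1/27)/(2π×58.3×14.5) = 3.835×10^-5 K/W
R_cellular glass = ln(53.1/33.1)/(2π×0.0397×14.5) = 0.1307 K/W
R_outer film = 1/(h_o·2πr_oL) = 1/(23.7×2π×0.0531×14.5) = 0.008722 K/W
R_total = 0.1394 K/W
Q = ΔT/R_total = 203/0.1394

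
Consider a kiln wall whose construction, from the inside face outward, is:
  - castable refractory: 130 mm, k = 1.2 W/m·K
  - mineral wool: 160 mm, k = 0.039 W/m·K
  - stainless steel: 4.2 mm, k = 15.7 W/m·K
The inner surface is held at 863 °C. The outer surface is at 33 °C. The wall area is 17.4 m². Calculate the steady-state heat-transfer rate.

Q ≈ 3430 W

Treating each layer as a thermal resistance in series:
R_castable refractory = L/(kA) = 0.13/(1.2×17.4) = 0.006226 K/W
R_mineral wool = L/(kA) = 0.16/(0.039×17.4) = 0.2358 K/W
R_stainless steel = L/(kA) = 0.0042/(15.7×17.4) = 1.537×10^-5 K/W
R_total = 0.242 K/W
Q = ΔT / R_total = 830 / 0.242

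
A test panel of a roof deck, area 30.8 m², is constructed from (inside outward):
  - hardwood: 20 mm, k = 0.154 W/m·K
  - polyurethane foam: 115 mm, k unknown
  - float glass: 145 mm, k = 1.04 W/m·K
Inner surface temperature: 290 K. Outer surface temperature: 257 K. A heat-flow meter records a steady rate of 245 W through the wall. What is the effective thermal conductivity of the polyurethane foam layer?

Thermal resistances in series:
R_hardwood = L/(kA) = 0.02/(0.154×30.8) = 0.004217 K/W
R_float glass = L/(kA) = 0.145/(1.04×30.8) = 0.004527 K/W
Sum of known resistances R_other = 0.008743 K/W
Total R = ΔT/Q = 33/245 = 0.1347 K/W
R_polyurethane foam = R_total − R_other = 0.126 K/W
k = L/(R·A) = 0.115/(0.126×30.8)

k ≈ 0.0296 W/(m·K)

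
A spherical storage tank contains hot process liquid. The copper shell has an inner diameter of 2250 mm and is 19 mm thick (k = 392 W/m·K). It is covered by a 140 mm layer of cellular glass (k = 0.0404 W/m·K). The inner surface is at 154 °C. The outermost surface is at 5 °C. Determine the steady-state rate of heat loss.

Each spherical layer contributes R = (1/r_i − 1/r_o)/(4πk):
R_copper shell = (1/1.125 − 1/1.144)/(4π×392) = 2.997×10^-6 K/W
R_cellular glass = (1/1.144 − 1/1.284)/(4π×0.0404) = 0.1877 K/W
R_total = 0.1877 K/W
Q = ΔT/R_total = 149/0.1877

Q ≈ 794 W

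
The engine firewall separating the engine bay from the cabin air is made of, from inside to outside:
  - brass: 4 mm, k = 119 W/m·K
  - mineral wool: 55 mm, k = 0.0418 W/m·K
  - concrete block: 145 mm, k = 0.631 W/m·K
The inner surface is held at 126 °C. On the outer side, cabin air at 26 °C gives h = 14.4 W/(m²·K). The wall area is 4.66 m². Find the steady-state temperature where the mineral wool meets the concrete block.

Series thermal resistances:
R_brass = L/(kA) = 0.004/(119×4.66) = 7.213×10^-6 K/W
R_mineral wool = L/(kA) = 0.055/(0.0418×4.66) = 0.2824 K/W
R_concrete block = L/(kA) = 0.145/(0.631×4.66) = 0.04931 K/W
R_outer film = 1/(h_o·A) = 1/(14.4×4.66) = 0.0149 K/W
R_total = 0.3466 K/W;  Q = ΔT/R_total = 100/0.3466 = 288.5 W
T_interface = T_inner − Q·ΣR(inner→interface) = 126 − 289×0.2824

T ≈ 44.5 °C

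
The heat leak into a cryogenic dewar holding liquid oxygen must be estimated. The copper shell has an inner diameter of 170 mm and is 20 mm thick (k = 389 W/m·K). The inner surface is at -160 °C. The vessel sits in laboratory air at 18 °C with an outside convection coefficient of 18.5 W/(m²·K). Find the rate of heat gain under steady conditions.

Each spherical layer contributes R = (1/r_i − 1/r_o)/(4πk):
R_copper shell = (1/0.085 − 1/0.105)/(4π×389) = 4.584×10^-4 K/W
R_outer film = 1/(h·4πr_o²) = 1/(18.5×4π×0.105²) = 0.3902 K/W
R_total = 0.3906 K/W
Q = ΔT/R_total = 178/0.3906

Q ≈ 456 W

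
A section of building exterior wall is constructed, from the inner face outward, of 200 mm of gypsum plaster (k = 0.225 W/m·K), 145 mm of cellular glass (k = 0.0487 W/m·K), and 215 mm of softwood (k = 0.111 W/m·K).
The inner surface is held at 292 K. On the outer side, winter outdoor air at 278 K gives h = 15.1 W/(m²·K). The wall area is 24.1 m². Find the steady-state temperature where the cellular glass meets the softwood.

Model the wall as resistances in series:
R_gypsum plaster = L/(kA) = 0.2/(0.225×24.1) = 0.03688 K/W
R_cellular glass = L/(kA) = 0.145/(0.0487×24.1) = 0.1235 K/W
R_softwood = L/(kA) = 0.215/(0.111×24.1) = 0.08037 K/W
R_outer film = 1/(h_o·A) = 1/(15.1×24.1) = 0.002748 K/W
R_total = 0.2435 K/W;  Q = ΔT/R_total = 14/0.2435 = 57.48 W
T_interface = T_inner − Q·ΣR(inner→interface) = 292 − 57.5×0.1604

T ≈ 283 K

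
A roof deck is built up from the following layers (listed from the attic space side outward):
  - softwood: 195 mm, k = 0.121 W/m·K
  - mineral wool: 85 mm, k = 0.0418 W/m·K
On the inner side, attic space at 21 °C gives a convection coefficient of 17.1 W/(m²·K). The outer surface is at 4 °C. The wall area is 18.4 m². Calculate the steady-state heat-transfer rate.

Series thermal resistances:
R_inner film = 1/(h_i·A) = 1/(17.1×18.4) = 0.003178 K/W
R_softwood = L/(kA) = 0.195/(0.121×18.4) = 0.08759 K/W
R_mineral wool = L/(kA) = 0.085/(0.0418×18.4) = 0.1105 K/W
R_total = 0.2013 K/W
Q = ΔT / R_total = 17 / 0.2013

Q ≈ 84.5 W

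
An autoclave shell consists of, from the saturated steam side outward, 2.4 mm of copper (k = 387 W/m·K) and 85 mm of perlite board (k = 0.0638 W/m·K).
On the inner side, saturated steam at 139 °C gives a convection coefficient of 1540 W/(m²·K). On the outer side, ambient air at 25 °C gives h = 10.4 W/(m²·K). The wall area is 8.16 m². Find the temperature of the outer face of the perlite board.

Thermal resistances in series:
R_inner film = 1/(h_i·A) = 1/(1540×8.16) = 7.958×10^-5 K/W
R_copper = L/(kA) = 0.0024/(387×8.16) = 7.6×10^-7 K/W
R_perlite board = L/(kA) = 0.085/(0.0638×8.16) = 0.1633 K/W
R_outer film = 1/(h_o·A) = 1/(10.4×8.16) = 0.01178 K/W
R_total = 0.1751 K/W;  Q = ΔT/R_total = 114/0.1751 = 650.9 W
T_interface = T_inner − Q·ΣR(inner→interface) = 139 − 651×0.1634

T ≈ 32.7 °C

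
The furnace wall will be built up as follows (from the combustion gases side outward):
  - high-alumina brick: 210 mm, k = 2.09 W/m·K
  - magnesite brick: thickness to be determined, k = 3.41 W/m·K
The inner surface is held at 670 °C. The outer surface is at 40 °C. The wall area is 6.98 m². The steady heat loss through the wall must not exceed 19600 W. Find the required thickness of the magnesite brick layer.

Thermal resistances in series:
R_high-alumina brick = L/(kA) = 0.21/(2.09×6.98) = 0.0144 K/W
Sum of the known resistances R_other = 0.0144 K/W
Required total resistance R_tot = ΔT/Q_allow = 630/19600 = 0.03214 K/W
R_magnesite brick = R_tot − R_other = 0.01775 K/W
L = R·k·A = 0.01775×3.41×6.98

L ≈ 422 mm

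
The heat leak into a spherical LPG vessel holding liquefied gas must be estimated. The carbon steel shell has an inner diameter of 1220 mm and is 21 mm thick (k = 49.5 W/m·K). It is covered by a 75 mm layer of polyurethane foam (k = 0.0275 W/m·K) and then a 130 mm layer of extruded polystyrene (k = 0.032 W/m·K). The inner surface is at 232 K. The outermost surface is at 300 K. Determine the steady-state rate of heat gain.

For a spherical shell R = (1/r₁ − 1/r₂)/(4πk); film R = 1/(h·4πr²). In series:
R_carbon steel shell = (1/0.61 − 1/0.631)/(4π×49.5) = 8.771×10^-5 K/W
R_polyurethane foam = (1/0.631 − 1/0.706)/(4π×0.0275) = 0.4872 K/W
R_extruded polystyrene = (1/0.706 − 1/0.836)/(4π×0.032) = 0.5477 K/W
R_total = 1.035 K/W
Q = ΔT/R_total = 68/1.035

Q ≈ 65.7 W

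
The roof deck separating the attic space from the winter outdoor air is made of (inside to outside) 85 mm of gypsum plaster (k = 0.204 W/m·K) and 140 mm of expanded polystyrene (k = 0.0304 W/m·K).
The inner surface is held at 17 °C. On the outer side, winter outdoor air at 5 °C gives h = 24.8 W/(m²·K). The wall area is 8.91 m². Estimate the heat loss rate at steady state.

Using the resistance-network approach (series):
R_gypsum plaster = L/(kA) = 0.085/(0.204×8.91) = 0.04676 K/W
R_expanded polystyrene = L/(kA) = 0.14/(0.0304×8.91) = 0.5169 K/W
R_outer film = 1/(h_o·A) = 1/(24.8×8.91) = 0.004526 K/W
R_total = 0.5682 K/W
Q = ΔT / R_total = 12 / 0.5682

Q ≈ 21.1 W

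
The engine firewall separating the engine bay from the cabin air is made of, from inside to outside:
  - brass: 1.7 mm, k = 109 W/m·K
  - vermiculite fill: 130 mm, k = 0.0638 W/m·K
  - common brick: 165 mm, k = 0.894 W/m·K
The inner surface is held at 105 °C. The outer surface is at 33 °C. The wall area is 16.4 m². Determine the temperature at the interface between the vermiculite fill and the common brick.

Model the wall as resistances in series:
R_brass = L/(kA) = 0.0017/(109×16.4) = 9.51×10^-7 K/W
R_vermiculite fill = L/(kA) = 0.13/(0.0638×16.4) = 0.1242 K/W
R_common brick = L/(kA) = 0.165/(0.894×16.4) = 0.01125 K/W
R_total = 0.1355 K/W;  Q = ΔT/R_total = 72/0.1355 = 531.4 W
T_interface = T_inner − Q·ΣR(inner→interface) = 105 − 531×0.1242

T ≈ 39 °C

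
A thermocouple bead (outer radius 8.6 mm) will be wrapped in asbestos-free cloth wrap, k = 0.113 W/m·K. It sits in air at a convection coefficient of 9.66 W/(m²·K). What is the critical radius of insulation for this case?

r_cr ≈ 23.4 mm

For a sphere r_cr = 2k/h = 2×0.113/9.66
r_cr = 23.4 mm; since the bare radius (8.6 mm) is below r_cr, adding a thin layer of insulation will *increase* heat loss.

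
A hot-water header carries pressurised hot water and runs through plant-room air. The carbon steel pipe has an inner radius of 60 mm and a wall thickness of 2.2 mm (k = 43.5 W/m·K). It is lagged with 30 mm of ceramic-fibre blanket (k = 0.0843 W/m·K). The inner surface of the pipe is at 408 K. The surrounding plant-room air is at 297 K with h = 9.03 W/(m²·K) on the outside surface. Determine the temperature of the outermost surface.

Cylindrical conduction, so R = ln(r₂/r₁)/(2πkL) per layer, in series:
R_carbon steel pipe wall = ln(62.2/60)/(2π×43.5×1) = 1.318×10^-4 K/W
R_ceramic-fibre blanket = ln(92.2/62.2)/(2π×0.0843×1) = 0.7431 K/W
R_outer film = 1/(h_o·2πr_oL) = 1/(9.03×2π×0.0922×1) = 0.1912 K/W
R_total = 0.9344 K/W
Q = ΔT/R_total = 111/0.9344
Q = 119 W/m
T_interface = T_inner − Q·ΣR(inner→interface) = 408 − 119×0.7432

T ≈ 320 K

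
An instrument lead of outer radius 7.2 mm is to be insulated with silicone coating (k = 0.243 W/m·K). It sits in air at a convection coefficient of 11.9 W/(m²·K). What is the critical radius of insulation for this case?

For a cylinder r_cr = k/h = 0.243/11.9
r_cr = 20.4 mm; since the bare radius (7.2 mm) is below r_cr, adding a thin layer of insulation will *increase* heat loss.

r_cr ≈ 20.4 mm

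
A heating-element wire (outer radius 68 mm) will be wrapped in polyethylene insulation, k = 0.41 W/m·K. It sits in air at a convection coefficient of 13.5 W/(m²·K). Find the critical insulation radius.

r_cr ≈ 30.4 mm

For a cylinder r_cr = k/h = 0.41/13.5
r_cr = 30.4 mm; since the bare radius (68 mm) is above r_cr, any added insulation will reduce heat loss.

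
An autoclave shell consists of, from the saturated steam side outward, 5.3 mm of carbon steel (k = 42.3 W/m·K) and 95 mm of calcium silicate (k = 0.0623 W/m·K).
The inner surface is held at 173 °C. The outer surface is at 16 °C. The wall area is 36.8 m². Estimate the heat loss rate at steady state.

Q ≈ 3790 W

Series thermal resistances:
R_carbon steel = L/(kA) = 0.0053/(42.3×36.8) = 3.405×10^-6 K/W
R_calcium silicate = L/(kA) = 0.095/(0.0623×36.8) = 0.04144 K/W
R_total = 0.04144 K/W
Q = ΔT / R_total = 157 / 0.04144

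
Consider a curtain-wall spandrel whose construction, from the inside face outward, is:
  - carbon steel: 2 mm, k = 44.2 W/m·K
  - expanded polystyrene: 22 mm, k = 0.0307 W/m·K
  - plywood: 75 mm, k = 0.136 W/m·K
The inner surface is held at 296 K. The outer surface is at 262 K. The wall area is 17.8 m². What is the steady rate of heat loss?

Series thermal resistances:
R_carbon steel = L/(kA) = 0.002/(44.2×17.8) = 2.542×10^-6 K/W
R_expanded polystyrene = L/(kA) = 0.022/(0.0307×17.8) = 0.04026 K/W
R_plywood = L/(kA) = 0.075/(0.136×17.8) = 0.03098 K/W
R_total = 0.07124 K/W
Q = ΔT / R_total = 34 / 0.07124

Q ≈ 477 W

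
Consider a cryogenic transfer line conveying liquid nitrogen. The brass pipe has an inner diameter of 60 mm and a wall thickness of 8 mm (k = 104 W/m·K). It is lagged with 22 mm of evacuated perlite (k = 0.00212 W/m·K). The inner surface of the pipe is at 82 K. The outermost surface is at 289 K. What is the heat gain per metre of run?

Radial resistances (cylindrical: R_cond = ln(r_o/r_i)/(2πkL), R_conv = 1/(h·2πrL)):
R_brass pipe wall = ln(38/30)/(2π×104×1) = 3.618×10^-4 K/W
R_evacuated perlite = ln(60/38)/(2π×0.00212×1) = 34.29 K/W
R_total = 34.29 K/W
Q = ΔT/R_total = 207/34.29

q′ ≈ 6.04 W/m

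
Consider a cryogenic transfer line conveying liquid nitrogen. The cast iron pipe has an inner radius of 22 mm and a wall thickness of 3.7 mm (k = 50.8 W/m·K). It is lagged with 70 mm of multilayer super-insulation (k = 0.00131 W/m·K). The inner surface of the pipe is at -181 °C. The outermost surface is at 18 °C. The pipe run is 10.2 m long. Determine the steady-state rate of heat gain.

Q ≈ 12.7 W

Radial resistances (cylindrical: R_cond = ln(r_o/r_i)/(2πkL), R_conv = 1/(h·2πrL)):
R_cast iron pipe wall = ln(25.7/22)/(2π×50.8×10.2) = 4.775×10^-5 K/W
R_multilayer super-insulation = ln(95.7/25.7)/(2π×0.00131×10.2) = 15.66 K/W
R_total = 15.66 K/W
Q = ΔT/R_total = 199/15.66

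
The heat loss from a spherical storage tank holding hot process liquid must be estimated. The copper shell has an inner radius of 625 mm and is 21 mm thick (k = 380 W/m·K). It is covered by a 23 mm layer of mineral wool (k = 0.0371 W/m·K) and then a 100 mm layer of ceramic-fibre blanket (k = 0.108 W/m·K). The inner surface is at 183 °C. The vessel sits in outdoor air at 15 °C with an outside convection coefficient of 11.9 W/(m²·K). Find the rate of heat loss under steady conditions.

Spherical conduction: R = (1/r_in − 1/r_out)/(4πk) per layer; series-sum.
R_copper shell = (1/0.625 − 1/0.646)/(4π×380) = 1.089×10^-5 K/W
R_mineral wool = (1/0.646 − 1/0.669)/(4π×0.0371) = 0.1142 K/W
R_ceramic-fibre blanket = (1/0.669 − 1/0.769)/(4π×0.108) = 0.1432 K/W
R_outer film = 1/(h·4πr_o²) = 1/(11.9×4π×0.769²) = 0.01131 K/W
R_total = 0.2687 K/W
Q = ΔT/R_total = 168/0.2687

Q ≈ 625 W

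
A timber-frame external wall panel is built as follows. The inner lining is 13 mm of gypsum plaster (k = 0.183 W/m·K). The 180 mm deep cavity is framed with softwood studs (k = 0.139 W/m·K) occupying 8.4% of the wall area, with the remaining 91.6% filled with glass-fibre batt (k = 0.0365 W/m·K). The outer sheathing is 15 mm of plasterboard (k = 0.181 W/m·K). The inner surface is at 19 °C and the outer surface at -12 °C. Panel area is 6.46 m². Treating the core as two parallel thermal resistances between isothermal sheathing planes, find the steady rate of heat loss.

Q ≈ 48.3 W

Sheathing layers in series; stud and cavity paths in parallel between them.
R_inner = 0.013/(0.183×6.46) = 0.011 K/W
R_stud  = 0.18/(0.139×0.084×6.46) = 2.386 K/W
R_cav   = 0.18/(0.0365×0.916×6.46) = 0.8334 K/W
1/R_core = 1/R_stud + 1/R_cav → R_core = 0.6177 K/W
R_outer = 0.015/(0.181×6.46) = 0.01283 K/W
R_total = 0.6415 K/W
Q = ΔT/R_total = 31/0.6415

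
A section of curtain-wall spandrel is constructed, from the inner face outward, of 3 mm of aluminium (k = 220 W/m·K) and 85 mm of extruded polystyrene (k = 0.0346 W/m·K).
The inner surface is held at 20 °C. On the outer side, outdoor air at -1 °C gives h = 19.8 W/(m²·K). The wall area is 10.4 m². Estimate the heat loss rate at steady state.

Q ≈ 87.1 W

Using the resistance-network approach (series):
R_aluminium = L/(kA) = 0.003/(220×10.4) = 1.311×10^-6 K/W
R_extruded polystyrene = L/(kA) = 0.085/(0.0346×10.4) = 0.2362 K/W
R_outer film = 1/(h_o·A) = 1/(19.8×10.4) = 0.004856 K/W
R_total = 0.2411 K/W
Q = ΔT / R_total = 21 / 0.2411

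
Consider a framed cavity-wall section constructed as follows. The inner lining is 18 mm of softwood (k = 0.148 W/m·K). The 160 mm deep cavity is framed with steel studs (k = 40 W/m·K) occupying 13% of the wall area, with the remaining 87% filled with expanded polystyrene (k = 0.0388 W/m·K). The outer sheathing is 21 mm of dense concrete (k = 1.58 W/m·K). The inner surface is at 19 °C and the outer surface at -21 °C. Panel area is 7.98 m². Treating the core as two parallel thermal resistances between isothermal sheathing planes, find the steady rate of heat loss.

Sheathing layers in series; stud and cavity paths in parallel between them.
R_inner = 0.018/(0.148×7.98) = 0.01524 K/W
R_stud  = 0.16/(40×0.13×7.98) = 0.003856 K/W
R_cav   = 0.16/(0.0388×0.87×7.98) = 0.594 K/W
1/R_core = 1/R_stud + 1/R_cav → R_core = 0.003831 K/W
R_outer = 0.021/(1.58×7.98) = 0.001666 K/W
R_total = 0.02074 K/W
Q = ΔT/R_total = 40/0.02074

Q ≈ 1930 W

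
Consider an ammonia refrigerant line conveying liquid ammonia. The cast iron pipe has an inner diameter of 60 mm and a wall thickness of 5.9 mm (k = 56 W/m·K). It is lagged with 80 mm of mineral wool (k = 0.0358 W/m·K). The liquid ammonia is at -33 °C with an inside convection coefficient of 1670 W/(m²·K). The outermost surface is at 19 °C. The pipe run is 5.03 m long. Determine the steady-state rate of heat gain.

Cylindrical conduction, so R = ln(r₂/r₁)/(2πkL) per layer, in series:
R_inner film = 1/(h_i·2πr₁L) = 1/(1670×2π×0.03×5.03) = 6.316×10^-4 K/W
R_cast iron pipe wall = ln(35.9/30)/(2π×56×5.03) = 1.014×10^-4 K/W
R_mineral wool = ln(115.9/35.9)/(2π×0.0358×5.03) = 1.036 K/W
R_total = 1.037 K/W
Q = ΔT/R_total = 52/1.037

Q ≈ 50.2 W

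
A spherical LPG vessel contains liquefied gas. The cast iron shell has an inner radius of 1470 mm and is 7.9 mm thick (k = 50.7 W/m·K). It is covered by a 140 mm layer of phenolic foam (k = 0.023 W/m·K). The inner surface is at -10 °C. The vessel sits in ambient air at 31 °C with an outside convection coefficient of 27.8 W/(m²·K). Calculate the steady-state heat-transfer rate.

Q ≈ 201 W

Spherical conduction: R = (1/r_in − 1/r_out)/(4πk) per layer; series-sum.
R_cast iron shell = (1/1.47 − 1/1.4779)/(4π×50.7) = 5.708×10^-6 K/W
R_phenolic foam = (1/1.4779 − 1/1.6179)/(4π×0.023) = 0.2026 K/W
R_outer film = 1/(h·4πr_o²) = 1/(27.8×4π×1.6179²) = 0.001094 K/W
R_total = 0.2037 K/W
Q = ΔT/R_total = 41/0.2037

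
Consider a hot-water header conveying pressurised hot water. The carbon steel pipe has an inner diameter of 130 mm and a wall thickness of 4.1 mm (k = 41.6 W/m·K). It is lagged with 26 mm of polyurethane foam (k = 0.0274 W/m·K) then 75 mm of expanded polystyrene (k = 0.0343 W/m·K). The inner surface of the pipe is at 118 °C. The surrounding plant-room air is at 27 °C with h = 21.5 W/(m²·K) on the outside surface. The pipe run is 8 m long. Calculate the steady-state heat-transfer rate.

Q ≈ 158 W

Per-layer cylindrical resistances, series-summed:
R_carbon steel pipe wall = ln(69.1/65)/(2π×41.6×8) = 2.925×10^-5 K/W
R_polyurethane foam = ln(95.1/69.1)/(2π×0.0274×8) = 0.2319 K/W
R_expanded polystyrene = ln(170.1/95.1)/(2π×0.0343×8) = 0.3373 K/W
R_outer film = 1/(h_o·2πr_oL) = 1/(21.5×2π×0.1701×8) = 0.00544 K/W
R_total = 0.5746 K/W
Q = ΔT/R_total = 91/0.5746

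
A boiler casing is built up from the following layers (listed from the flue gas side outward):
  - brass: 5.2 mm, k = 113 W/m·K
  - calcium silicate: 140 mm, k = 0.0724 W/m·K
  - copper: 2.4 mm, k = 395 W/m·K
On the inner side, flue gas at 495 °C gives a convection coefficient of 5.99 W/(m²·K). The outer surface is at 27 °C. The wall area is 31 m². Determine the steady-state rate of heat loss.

Treating each layer as a thermal resistance in series:
R_inner film = 1/(h_i·A) = 1/(5.99×31) = 0.005385 K/W
R_brass = L/(kA) = 0.0052/(113×31) = 1.484×10^-6 K/W
R_calcium silicate = L/(kA) = 0.14/(0.0724×31) = 0.06238 K/W
R_copper = L/(kA) = 0.0024/(395×31) = 1.96×10^-7 K/W
R_total = 0.06776 K/W
Q = ΔT / R_total = 468 / 0.06776

Q ≈ 6910 W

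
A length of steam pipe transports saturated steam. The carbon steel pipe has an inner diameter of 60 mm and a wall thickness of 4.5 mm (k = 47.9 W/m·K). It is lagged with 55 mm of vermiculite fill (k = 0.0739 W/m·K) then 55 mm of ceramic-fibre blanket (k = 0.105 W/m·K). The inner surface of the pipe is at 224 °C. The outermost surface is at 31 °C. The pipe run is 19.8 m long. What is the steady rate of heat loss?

Radial resistances (cylindrical: R_cond = ln(r_o/r_i)/(2πkL), R_conv = 1/(h·2πrL)):
R_carbon steel pipe wall = ln(34.5/30)/(2π×47.9×19.8) = 2.345×10^-5 K/W
R_vermiculite fill = ln(89.5/34.5)/(2π×0.0739×19.8) = 0.1037 K/W
R_ceramic-fibre blanket = ln(144.5/89.5)/(2π×0.105×19.8) = 0.03667 K/W
R_total = 0.1404 K/W
Q = ΔT/R_total = 193/0.1404

Q ≈ 1370 W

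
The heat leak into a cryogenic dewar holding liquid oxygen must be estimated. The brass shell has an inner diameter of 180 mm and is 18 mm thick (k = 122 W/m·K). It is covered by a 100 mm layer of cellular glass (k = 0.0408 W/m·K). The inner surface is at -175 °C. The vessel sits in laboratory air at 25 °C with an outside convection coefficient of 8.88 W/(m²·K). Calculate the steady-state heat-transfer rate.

Q ≈ 22.5 W

For a spherical shell R = (1/r₁ − 1/r₂)/(4πk); film R = 1/(h·4πr²). In series:
R_brass shell = (1/0.09 − 1/0.108)/(4π×122) = 0.001208 K/W
R_cellular glass = (1/0.108 − 1/0.208)/(4π×0.0408) = 8.682 K/W
R_outer film = 1/(h·4πr_o²) = 1/(8.88×4π×0.208²) = 0.2071 K/W
R_total = 8.891 K/W
Q = ΔT/R_total = 200/8.891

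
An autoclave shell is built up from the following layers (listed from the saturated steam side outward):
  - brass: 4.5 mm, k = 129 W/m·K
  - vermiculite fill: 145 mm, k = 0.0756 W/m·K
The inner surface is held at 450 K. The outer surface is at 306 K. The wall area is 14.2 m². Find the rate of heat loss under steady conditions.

Using the resistance-network approach (series):
R_brass = L/(kA) = 0.0045/(129×14.2) = 2.457×10^-6 K/W
R_vermiculite fill = L/(kA) = 0.145/(0.0756×14.2) = 0.1351 K/W
R_total = 0.1351 K/W
Q = ΔT / R_total = 144 / 0.1351

Q ≈ 1070 W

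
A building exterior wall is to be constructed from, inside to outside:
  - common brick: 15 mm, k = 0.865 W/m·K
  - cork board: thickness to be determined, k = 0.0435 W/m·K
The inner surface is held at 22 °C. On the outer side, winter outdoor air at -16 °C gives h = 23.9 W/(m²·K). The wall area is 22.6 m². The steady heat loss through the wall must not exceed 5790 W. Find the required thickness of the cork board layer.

Series thermal resistances:
R_common brick = L/(kA) = 0.015/(0.865×22.6) = 7.673×10^-4 K/W
R_outer film = 1/(h_o·A) = 1/(23.9×22.6) = 0.001851 K/W
Sum of the known resistances R_other = 0.002619 K/W
Required total resistance R_tot = ΔT/Q_allow = 38/5790 = 0.006563 K/W
R_cork board = R_tot − R_other = 0.003944 K/W
L = R·k·A = 0.003944×0.0435×22.6

L ≈ 3.88 mm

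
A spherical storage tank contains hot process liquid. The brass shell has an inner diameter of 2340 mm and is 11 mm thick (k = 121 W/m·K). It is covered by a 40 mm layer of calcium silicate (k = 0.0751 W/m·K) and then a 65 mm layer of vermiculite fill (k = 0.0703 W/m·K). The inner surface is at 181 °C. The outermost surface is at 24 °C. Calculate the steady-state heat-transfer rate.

Q ≈ 2060 W

For a spherical shell R = (1/r₁ − 1/r₂)/(4πk); film R = 1/(h·4πr²). In series:
R_brass shell = (1/1.17 − 1/1.181)/(4π×121) = 5.236×10^-6 K/W
R_calcium silicate = (1/1.181 − 1/1.221)/(4π×0.0751) = 0.02939 K/W
R_vermiculite fill = (1/1.221 − 1/1.286)/(4π×0.0703) = 0.04686 K/W
R_total = 0.07626 K/W
Q = ΔT/R_total = 157/0.07626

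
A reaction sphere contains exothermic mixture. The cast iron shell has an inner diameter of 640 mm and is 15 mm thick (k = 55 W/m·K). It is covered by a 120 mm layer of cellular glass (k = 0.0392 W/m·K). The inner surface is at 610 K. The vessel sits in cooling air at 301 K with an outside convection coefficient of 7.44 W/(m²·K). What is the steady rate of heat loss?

Q ≈ 187 W

For a spherical shell R = (1/r₁ − 1/r₂)/(4πk); film R = 1/(h·4πr²). In series:
R_cast iron shell = (1/0.32 − 1/0.335)/(4π×55) = 2.025×10^-4 K/W
R_cellular glass = (1/0.335 − 1/0.455)/(4π×0.0392) = 1.598 K/W
R_outer film = 1/(h·4πr_o²) = 1/(7.44×4π×0.455²) = 0.05166 K/W
R_total = 1.65 K/W
Q = ΔT/R_total = 309/1.65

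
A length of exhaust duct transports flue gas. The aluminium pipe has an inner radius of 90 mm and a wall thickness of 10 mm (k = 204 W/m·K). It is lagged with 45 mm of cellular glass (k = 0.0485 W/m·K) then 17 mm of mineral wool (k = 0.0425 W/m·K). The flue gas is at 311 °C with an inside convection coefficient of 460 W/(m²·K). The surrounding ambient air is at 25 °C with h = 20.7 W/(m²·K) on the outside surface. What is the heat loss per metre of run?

Treating each annulus and film as a series resistance:
R_inner film = 1/(h_i·2πr₁L) = 1/(460×2π×0.09×1) = 0.003844 K/W
R_aluminium pipe wall = ln(100/90)/(2π×204×1) = 8.22×10^-5 K/W
R_cellular glass = ln(145/100)/(2π×0.0485×1) = 1.219 K/W
R_mineral wool = ln(162/145)/(2π×0.0425×1) = 0.4152 K/W
R_outer film = 1/(h_o·2πr_oL) = 1/(20.7×2π×0.162×1) = 0.04746 K/W
R_total = 1.686 K/W
Q = ΔT/R_total = 286/1.686

q′ ≈ 170 W/m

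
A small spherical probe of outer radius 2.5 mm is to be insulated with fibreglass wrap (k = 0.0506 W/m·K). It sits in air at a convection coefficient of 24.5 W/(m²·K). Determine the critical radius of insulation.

r_cr ≈ 4.13 mm

For a sphere r_cr = 2k/h = 2×0.0506/24.5
r_cr = 4.13 mm; since the bare radius (2.5 mm) is below r_cr, adding a thin layer of insulation will *increase* heat loss.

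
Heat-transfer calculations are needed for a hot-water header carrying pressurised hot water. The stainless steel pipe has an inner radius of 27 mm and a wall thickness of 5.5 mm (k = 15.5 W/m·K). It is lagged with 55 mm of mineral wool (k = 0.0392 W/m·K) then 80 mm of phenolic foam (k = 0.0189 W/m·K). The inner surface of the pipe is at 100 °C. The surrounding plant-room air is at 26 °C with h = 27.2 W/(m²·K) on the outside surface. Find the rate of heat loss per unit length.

Treating each annulus and film as a series resistance:
R_stainless steel pipe wall = ln(32.5/27)/(2π×15.5×1) = 0.001904 K/W
R_mineral wool = ln(87.5/32.5)/(2π×0.0392×1) = 4.021 K/W
R_phenolic foam = ln(167.5/87.5)/(2π×0.0189×1) = 5.468 K/W
R_outer film = 1/(h_o·2πr_oL) = 1/(27.2×2π×0.1675×1) = 0.03493 K/W
R_total = 9.526 K/W
Q = ΔT/R_total = 74/9.526

q′ ≈ 7.77 W/m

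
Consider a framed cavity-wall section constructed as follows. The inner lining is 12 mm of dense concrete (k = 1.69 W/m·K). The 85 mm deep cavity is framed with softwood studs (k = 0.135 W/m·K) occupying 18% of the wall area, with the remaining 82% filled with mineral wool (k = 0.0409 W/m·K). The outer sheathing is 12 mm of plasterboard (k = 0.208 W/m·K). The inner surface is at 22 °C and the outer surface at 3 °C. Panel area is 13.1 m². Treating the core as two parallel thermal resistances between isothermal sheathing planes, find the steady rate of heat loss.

Sheathing layers in series; stud and cavity paths in parallel between them.
R_inner = 0.012/(1.69×13.1) = 5.42×10^-4 K/W
R_stud  = 0.085/(0.135×0.18×13.1) = 0.267 K/W
R_cav   = 0.085/(0.0409×0.82×13.1) = 0.1935 K/W
1/R_core = 1/R_stud + 1/R_cav → R_core = 0.1122 K/W
R_outer = 0.012/(0.208×13.1) = 0.004404 K/W
R_total = 0.1171 K/W
Q = ΔT/R_total = 19/0.1171

Q ≈ 162 W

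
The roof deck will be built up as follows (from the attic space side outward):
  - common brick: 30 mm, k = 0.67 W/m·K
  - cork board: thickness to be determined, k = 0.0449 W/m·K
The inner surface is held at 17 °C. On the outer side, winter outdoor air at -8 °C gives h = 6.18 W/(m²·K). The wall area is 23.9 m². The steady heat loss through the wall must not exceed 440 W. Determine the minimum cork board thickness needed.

L ≈ 51.7 mm

Series thermal resistances:
R_common brick = L/(kA) = 0.03/(0.67×23.9) = 0.001873 K/W
R_outer film = 1/(h_o·A) = 1/(6.18×23.9) = 0.00677 K/W
Sum of the known resistances R_other = 0.008644 K/W
Required total resistance R_tot = ΔT/Q_allow = 25/440 = 0.05682 K/W
R_cork board = R_tot − R_other = 0.04817 K/W
L = R·k·A = 0.04817×0.0449×23.9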